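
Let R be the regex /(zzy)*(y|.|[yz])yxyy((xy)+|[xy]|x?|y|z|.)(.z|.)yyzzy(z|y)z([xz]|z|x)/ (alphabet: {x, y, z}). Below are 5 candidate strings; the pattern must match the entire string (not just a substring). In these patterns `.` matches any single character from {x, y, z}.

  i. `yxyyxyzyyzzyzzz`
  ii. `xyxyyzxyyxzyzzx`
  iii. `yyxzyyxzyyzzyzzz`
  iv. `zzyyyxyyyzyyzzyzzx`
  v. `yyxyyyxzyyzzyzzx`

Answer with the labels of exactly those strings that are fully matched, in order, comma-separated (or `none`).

iv, v

i → no match
ii → no match
iii → no match
iv → match
v → match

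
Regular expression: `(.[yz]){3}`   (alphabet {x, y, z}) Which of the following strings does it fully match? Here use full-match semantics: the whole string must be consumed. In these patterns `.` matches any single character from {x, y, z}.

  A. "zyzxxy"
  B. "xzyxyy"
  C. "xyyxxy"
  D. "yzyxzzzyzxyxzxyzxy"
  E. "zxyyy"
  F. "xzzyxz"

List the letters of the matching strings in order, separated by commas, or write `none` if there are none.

F

A → no match
B → no match
C → no match
D → no match
E → no match
F → match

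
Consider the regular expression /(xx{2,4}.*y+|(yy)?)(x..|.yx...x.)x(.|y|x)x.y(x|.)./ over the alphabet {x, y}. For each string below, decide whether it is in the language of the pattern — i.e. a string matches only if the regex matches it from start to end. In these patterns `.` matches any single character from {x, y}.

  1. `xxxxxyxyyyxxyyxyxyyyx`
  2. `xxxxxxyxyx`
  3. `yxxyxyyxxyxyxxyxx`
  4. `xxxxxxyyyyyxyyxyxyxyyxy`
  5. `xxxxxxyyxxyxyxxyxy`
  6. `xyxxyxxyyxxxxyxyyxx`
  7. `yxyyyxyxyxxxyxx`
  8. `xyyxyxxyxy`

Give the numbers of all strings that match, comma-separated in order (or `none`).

1 → no match
2 → no match
3 → no match
4 → no match
5 → match
6 → no match
7 → no match
8 → match

5, 8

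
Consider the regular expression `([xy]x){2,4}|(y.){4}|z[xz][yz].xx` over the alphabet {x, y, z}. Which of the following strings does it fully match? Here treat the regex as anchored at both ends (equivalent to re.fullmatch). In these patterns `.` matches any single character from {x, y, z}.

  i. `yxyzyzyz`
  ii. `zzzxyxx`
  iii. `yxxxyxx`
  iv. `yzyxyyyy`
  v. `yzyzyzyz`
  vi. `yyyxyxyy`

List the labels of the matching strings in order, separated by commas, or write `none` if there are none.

i → match
ii → no match
iii → no match
iv → match
v → match
vi → match

i, iv, v, vi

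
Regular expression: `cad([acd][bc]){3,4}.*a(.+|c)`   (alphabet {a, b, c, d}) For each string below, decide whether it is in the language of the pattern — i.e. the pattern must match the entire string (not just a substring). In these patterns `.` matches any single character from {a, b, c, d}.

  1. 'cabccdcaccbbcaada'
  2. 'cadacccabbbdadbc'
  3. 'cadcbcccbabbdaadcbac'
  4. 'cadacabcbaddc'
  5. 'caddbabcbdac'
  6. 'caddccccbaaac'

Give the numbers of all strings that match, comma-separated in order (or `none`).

2, 3, 4, 5, 6

1 → no match — must start with 'cad'
2 → match
3 → match
4 → match
5 → match
6 → match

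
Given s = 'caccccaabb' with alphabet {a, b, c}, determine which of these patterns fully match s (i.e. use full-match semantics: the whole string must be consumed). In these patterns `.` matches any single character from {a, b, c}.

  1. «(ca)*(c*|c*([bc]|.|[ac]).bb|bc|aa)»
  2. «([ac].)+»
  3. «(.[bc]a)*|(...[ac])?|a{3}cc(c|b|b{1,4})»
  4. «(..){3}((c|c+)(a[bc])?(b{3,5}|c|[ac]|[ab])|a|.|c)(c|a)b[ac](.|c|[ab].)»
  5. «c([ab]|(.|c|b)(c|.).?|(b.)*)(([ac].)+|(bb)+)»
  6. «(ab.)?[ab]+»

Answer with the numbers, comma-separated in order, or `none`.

1 → match
2 → no match
3 → no match
4 → no match
5 → no match
6 → no match

1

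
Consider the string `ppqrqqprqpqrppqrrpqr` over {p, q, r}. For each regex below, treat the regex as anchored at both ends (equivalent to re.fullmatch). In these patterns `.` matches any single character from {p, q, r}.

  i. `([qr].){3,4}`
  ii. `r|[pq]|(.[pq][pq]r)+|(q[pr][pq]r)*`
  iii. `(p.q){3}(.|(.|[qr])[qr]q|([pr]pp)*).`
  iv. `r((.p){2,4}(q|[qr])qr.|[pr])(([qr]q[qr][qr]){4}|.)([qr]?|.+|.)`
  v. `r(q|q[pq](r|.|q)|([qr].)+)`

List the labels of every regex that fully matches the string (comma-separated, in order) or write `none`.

ii

i → no match
ii → match
iii → no match
iv → no match — must start with `r`
v → no match — must start with `r`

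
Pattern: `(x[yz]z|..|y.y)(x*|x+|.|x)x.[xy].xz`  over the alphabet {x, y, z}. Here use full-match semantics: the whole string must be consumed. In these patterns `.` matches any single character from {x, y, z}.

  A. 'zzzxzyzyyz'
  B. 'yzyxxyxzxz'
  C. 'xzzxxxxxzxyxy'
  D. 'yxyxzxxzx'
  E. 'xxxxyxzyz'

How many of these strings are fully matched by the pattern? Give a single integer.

1

A → no match — must end with 'xz'
B → match
C → no match — must end with 'xz'
D → no match — must end with 'xz'
E → no match — must end with 'xz'
Total matched: 1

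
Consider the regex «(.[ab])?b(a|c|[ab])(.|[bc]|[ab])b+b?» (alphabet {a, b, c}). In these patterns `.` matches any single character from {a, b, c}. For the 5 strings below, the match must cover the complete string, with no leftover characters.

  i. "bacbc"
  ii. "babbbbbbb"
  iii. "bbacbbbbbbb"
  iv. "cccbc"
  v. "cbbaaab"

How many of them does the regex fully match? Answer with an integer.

i → no match
ii → match
iii → no match
iv → no match
v → no match
Total matched: 1

1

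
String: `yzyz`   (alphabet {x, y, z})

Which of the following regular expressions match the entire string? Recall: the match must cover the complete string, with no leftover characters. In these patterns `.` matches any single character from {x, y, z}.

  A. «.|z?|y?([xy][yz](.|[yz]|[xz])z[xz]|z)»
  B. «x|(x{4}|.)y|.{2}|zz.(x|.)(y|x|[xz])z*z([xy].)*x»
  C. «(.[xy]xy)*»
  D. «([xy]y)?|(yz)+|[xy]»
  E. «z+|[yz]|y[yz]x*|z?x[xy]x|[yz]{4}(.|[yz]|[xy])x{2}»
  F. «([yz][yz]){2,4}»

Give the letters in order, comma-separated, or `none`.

D, F

A → no match
B → no match
C → no match
D → match
E → no match
F → match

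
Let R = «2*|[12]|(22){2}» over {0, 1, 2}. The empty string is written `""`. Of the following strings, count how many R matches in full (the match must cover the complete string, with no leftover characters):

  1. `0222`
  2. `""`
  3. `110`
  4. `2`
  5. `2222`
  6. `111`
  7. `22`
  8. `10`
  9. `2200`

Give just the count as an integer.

1. `0222` → no match
2. `""` → match
3. `110` → no match
4. `2` → match
5. `2222` → match
6. `111` → no match
7. `22` → match
8. `10` → no match
9. `2200` → no match
Total matched: 4

4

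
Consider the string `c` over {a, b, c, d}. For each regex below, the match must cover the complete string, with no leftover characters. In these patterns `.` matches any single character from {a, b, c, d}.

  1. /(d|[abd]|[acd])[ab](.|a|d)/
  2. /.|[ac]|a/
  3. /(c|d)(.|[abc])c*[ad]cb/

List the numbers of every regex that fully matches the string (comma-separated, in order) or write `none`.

1 → no match
2 → match
3 → no match — must end with `cb`

2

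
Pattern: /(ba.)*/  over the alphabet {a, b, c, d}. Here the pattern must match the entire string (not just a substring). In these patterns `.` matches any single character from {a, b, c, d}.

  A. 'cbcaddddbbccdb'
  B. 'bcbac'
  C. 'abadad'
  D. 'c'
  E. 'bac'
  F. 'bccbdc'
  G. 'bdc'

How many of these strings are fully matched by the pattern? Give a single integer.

1

A → no match
B → no match
C → no match
D → no match
E → match
F → no match
G → no match
Total matched: 1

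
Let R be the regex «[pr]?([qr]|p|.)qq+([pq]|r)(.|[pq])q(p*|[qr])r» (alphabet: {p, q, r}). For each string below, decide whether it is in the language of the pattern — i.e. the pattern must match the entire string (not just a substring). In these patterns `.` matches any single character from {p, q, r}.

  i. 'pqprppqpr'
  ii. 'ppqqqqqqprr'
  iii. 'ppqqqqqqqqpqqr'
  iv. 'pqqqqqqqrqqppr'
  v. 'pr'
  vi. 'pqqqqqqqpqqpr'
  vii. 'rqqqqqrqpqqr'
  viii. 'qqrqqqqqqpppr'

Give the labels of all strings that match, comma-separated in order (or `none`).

iii, iv, vi

i. 'pqprppqpr' → no match
ii. 'ppqqqqqqprr' → no match
iii → match
iv → match
v. 'pr' → no match
vi → match
vii. 'rqqqqqrqpqqr' → no match
viii → no match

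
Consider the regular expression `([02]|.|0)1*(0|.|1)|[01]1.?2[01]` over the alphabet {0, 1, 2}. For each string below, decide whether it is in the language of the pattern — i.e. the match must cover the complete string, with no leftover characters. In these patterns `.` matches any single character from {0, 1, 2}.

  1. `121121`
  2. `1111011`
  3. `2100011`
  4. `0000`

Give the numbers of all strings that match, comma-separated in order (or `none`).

none

1 → no match
2 → no match
3 → no match
4 → no match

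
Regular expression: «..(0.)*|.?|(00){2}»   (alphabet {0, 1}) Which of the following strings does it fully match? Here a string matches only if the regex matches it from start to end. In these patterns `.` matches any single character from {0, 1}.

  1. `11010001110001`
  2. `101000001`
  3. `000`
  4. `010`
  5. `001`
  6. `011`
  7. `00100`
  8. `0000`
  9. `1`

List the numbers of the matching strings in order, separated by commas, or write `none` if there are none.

8, 9

1 → no match
2. `101000001` → no match
3. `000` → no match
4. `010` → no match
5. `001` → no match
6. `011` → no match
7. `00100` → no match
8. `0000` → match
9. `1` → match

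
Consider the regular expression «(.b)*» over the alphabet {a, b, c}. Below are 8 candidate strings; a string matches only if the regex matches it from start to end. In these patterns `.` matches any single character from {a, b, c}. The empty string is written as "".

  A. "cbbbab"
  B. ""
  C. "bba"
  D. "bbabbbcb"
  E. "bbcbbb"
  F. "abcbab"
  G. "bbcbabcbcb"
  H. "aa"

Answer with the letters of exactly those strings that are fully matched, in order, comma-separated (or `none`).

A, B, D, E, F, G

A → match
B → match
C → no match
D → match
E → match
F → match
G → match
H → no match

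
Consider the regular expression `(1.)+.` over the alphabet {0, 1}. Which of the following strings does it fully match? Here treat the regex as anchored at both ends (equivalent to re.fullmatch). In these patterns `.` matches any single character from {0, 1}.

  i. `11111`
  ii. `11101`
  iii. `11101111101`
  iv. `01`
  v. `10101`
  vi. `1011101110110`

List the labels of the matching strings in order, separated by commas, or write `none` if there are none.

i, ii, iii, v, vi

i. `11111` → match
ii. `11101` → match
iii. `11101111101` → match
iv. `01` → no match — must start with `1`
v. `10101` → match
vi → match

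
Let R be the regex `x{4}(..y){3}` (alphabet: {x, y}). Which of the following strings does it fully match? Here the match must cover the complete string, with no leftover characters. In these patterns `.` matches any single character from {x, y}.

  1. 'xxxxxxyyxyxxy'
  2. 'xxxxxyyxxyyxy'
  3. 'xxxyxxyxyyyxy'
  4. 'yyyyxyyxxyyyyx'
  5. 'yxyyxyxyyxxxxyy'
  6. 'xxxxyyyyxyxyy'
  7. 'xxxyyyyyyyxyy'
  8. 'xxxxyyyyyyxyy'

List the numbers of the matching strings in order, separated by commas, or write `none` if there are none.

1 → match
2 → match
3 → no match
4 → no match — must start with 'x'
5 → no match — must start with 'x'
6 → match
7 → no match
8 → match

1, 2, 6, 8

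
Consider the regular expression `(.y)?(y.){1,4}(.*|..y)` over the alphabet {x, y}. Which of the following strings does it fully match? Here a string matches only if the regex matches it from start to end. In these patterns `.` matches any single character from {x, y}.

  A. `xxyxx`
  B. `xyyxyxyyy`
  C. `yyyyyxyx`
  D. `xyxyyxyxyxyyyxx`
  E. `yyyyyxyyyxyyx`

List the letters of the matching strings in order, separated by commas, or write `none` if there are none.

B, C, E

A → no match
B → match
C → match
D → no match
E → match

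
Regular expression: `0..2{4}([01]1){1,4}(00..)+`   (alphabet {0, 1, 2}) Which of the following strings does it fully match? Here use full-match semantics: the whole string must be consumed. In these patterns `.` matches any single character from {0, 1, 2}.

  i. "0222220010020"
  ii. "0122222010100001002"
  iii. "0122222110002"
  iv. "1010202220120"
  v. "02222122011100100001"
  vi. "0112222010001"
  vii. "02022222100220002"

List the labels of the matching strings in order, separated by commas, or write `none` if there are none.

i → no match
ii → no match
iii → match
iv → no match — must start with "0"
v → no match
vi → match
vii → no match

iii, vi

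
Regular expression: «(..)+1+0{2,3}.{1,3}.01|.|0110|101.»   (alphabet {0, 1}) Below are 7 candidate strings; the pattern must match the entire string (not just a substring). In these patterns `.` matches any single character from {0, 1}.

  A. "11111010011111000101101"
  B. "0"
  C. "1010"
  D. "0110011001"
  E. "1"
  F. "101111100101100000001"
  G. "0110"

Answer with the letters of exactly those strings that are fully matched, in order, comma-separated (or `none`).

A, B, C, D, E, F, G

A → match
B → match
C → match
D → match
E → match
F → match
G → match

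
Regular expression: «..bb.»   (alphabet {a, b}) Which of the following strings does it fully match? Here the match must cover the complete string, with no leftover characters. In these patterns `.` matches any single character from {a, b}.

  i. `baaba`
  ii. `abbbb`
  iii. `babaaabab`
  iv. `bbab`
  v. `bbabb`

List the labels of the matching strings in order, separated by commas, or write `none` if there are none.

i → no match
ii → match
iii → no match
iv → no match
v → no match

ii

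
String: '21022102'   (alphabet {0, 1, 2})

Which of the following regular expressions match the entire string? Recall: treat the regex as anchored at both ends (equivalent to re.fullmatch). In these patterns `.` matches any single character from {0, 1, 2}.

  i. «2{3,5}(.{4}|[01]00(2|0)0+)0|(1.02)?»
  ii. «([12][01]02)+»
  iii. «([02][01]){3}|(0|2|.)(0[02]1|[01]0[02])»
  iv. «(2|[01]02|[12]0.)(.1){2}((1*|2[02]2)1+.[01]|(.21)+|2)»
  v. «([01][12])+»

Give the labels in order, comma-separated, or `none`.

i → no match
ii → match
iii → no match
iv → no match
v → no match

ii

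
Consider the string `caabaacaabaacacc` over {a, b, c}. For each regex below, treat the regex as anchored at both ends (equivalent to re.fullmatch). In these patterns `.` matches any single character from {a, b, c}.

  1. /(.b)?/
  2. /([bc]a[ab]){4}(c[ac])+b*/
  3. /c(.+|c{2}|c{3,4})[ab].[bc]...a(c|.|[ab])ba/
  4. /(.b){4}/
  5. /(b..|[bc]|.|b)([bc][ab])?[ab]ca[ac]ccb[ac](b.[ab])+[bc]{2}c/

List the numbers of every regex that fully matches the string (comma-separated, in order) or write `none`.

2

1 → no match
2 → match
3 → no match — must end with `ba`
4 → no match — must end with `b`
5 → no match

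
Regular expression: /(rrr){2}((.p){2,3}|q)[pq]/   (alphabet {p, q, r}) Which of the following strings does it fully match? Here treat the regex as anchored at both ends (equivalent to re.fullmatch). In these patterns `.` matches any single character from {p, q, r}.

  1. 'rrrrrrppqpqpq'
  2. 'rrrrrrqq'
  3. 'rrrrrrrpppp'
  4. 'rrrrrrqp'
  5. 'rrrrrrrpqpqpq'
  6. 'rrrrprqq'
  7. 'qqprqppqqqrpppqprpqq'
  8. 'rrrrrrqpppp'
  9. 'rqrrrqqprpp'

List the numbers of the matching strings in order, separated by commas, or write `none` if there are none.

1, 2, 3, 4, 5, 8

1 → match
2 → match
3 → match
4 → match
5 → match
6 → no match
7 → no match — must start with 'rrr'
8 → match
9 → no match — must start with 'rrr'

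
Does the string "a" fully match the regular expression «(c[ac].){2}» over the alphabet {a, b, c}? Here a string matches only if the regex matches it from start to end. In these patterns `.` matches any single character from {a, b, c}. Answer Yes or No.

Every match must start with "c", but "a" does not.

No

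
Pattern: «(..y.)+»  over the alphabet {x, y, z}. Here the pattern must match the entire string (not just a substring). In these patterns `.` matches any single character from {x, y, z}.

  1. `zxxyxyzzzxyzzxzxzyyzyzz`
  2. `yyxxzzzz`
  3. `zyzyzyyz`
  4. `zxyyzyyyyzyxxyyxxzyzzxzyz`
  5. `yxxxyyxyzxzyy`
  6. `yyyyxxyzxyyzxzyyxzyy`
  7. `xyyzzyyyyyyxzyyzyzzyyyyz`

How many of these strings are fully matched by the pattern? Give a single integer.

1

1 → no match
2 → no match
3 → no match
4 → no match
5 → no match
6 → match
7 → no match
Total matched: 1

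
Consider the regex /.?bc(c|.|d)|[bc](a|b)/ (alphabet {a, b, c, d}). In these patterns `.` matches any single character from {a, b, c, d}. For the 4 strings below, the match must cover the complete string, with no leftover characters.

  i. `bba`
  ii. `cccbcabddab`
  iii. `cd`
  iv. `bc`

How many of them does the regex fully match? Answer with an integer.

i. `bba` → no match
ii. `cccbcabddab` → no match
iii. `cd` → no match
iv. `bc` → no match
Total matched: 0

0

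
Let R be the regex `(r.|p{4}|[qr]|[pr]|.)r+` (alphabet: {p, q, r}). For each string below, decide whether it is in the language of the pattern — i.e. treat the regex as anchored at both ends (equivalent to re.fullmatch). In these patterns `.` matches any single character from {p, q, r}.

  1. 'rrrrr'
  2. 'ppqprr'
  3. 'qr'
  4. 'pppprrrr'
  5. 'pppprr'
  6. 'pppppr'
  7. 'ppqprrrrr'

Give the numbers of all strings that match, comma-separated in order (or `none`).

1 → match
2 → no match
3 → match
4 → match
5 → match
6 → no match
7 → no match

1, 3, 4, 5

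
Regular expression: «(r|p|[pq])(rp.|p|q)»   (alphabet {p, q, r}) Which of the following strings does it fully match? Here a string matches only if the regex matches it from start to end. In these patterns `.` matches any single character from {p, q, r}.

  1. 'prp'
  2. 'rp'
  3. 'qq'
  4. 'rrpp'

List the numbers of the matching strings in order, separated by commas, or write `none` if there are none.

2, 3, 4

1 → no match
2 → match
3 → match
4 → match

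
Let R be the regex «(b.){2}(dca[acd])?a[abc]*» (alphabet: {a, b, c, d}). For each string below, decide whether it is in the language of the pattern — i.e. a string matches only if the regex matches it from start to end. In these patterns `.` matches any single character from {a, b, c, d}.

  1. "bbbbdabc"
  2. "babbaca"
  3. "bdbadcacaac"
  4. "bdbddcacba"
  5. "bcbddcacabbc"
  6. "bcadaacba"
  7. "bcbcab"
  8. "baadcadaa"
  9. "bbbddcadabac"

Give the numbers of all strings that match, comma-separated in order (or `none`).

2, 3, 5, 7, 9

1 → no match
2 → match
3 → match
4 → no match
5 → match
6 → no match
7 → match
8 → no match
9 → match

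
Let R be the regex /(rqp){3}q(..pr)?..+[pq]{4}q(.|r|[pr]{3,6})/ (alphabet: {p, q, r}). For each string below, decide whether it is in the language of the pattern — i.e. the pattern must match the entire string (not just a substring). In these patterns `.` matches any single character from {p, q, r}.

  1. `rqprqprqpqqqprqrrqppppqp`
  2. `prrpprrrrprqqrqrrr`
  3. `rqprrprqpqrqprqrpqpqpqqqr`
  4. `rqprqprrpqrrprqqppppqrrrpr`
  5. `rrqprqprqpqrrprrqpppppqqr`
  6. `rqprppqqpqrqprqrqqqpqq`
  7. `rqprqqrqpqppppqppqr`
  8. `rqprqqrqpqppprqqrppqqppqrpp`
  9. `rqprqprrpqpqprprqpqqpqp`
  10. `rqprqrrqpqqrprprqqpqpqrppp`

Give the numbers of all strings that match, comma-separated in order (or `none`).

1 → match
2 → no match — must start with `rqp`
3 → no match
4 → no match
5 → no match — must start with `rqp`
6 → no match
7 → no match
8 → no match
9 → no match
10 → no match

1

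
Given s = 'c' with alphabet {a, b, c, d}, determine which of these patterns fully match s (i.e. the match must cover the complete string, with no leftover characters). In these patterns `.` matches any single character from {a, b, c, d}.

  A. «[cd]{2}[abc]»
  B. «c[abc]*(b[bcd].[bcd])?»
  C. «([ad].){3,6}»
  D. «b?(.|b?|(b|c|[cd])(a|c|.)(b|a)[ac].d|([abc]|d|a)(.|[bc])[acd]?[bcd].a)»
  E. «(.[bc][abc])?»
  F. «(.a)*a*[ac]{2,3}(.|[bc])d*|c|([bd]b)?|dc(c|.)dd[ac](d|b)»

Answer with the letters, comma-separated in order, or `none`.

B, D, F

A → no match
B → match
C → no match
D → match
E → no match
F → match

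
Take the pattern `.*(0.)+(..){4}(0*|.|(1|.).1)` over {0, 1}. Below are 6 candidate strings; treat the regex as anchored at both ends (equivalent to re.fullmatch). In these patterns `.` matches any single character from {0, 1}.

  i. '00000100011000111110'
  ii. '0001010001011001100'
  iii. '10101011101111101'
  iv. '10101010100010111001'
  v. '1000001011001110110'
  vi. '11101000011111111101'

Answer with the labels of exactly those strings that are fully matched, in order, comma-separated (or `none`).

i → no match
ii → match
iii → no match
iv → match
v → no match
vi → match

ii, iv, vi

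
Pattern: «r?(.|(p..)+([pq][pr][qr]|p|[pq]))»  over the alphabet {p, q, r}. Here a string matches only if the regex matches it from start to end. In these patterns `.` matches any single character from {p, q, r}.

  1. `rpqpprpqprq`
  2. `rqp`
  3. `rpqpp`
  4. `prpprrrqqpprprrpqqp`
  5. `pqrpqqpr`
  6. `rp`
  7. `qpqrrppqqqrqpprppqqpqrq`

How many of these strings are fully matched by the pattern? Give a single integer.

1 → no match
2 → no match
3 → match
4 → no match
5 → no match
6 → match
7 → no match
Total matched: 2

2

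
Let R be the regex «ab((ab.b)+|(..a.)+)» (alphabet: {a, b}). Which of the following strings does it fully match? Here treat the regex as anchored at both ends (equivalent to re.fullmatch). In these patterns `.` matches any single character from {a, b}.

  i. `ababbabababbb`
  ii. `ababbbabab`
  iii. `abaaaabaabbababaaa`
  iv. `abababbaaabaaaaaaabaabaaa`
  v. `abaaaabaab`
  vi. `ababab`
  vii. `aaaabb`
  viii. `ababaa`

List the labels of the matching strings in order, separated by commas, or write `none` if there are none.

i → no match
ii → match
iii → no match
iv → no match
v → match
vi → match
vii → no match — must start with `ab`
viii → match

ii, v, vi, viii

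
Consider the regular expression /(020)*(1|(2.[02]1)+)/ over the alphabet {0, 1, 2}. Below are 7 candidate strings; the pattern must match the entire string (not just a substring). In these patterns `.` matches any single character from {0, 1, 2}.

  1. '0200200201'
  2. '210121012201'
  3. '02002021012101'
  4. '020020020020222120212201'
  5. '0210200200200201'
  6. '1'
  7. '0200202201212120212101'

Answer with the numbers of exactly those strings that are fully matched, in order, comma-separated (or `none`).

1, 2, 3, 4, 6, 7

1. '0200200201' → match
2. '210121012201' → match
3 → match
4 → match
5 → no match
6. '1' → match
7 → match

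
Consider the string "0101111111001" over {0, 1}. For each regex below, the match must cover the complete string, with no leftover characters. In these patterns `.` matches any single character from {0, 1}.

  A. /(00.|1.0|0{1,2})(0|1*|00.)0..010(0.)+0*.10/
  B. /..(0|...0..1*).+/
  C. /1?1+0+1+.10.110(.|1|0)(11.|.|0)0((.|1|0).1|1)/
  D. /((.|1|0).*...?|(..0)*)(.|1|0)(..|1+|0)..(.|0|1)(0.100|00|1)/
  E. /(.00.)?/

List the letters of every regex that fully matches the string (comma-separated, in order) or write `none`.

B, D

A → no match — must end with "10"
B → match
C → no match
D → match
E → no match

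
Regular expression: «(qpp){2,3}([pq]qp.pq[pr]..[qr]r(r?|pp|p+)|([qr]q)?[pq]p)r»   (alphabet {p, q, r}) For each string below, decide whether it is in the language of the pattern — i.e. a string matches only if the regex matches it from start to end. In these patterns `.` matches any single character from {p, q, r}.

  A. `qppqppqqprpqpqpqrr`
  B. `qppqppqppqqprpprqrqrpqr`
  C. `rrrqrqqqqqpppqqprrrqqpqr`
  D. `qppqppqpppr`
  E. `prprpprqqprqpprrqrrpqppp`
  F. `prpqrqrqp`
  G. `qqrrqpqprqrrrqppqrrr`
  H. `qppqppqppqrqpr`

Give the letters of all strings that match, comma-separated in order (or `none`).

A → match
B → no match
C → no match — must start with `qpp`
D → no match
E → no match — must start with `qpp`
F → no match — must start with `qpp`
G → no match — must start with `qpp`
H → no match

A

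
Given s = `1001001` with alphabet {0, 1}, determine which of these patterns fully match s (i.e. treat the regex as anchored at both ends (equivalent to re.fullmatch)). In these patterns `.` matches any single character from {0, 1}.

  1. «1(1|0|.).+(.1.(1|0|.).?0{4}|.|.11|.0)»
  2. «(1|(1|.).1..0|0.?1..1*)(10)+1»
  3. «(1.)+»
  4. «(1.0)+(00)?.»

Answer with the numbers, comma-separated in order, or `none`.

1 → match
2 → no match — must end with `101`
3 → no match
4 → match

1, 4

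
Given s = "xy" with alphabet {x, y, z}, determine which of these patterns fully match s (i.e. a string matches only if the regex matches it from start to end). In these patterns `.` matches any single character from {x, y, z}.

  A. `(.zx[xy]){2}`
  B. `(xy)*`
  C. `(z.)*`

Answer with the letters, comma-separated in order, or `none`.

A → no match
B → match
C → no match

B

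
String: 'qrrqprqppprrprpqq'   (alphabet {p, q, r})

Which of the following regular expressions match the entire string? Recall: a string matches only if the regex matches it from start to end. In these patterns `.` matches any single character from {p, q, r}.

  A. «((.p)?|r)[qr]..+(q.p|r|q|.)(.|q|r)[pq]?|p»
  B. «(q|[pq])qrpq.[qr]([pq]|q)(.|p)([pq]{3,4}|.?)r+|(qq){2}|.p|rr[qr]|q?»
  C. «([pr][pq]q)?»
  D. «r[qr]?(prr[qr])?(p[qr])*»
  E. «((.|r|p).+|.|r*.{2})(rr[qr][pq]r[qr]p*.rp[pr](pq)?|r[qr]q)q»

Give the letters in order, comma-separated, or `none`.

A, E

A → match
B → no match
C → no match
D → no match — must start with 'r'
E → match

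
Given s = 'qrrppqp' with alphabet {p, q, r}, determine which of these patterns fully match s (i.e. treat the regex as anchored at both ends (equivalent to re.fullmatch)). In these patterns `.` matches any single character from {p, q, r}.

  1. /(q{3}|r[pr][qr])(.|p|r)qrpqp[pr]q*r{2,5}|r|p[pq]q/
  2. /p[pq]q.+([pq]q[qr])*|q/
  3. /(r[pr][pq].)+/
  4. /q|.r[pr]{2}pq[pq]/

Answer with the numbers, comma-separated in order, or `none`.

4

1 → no match
2 → no match
3 → no match — must start with 'r'
4 → match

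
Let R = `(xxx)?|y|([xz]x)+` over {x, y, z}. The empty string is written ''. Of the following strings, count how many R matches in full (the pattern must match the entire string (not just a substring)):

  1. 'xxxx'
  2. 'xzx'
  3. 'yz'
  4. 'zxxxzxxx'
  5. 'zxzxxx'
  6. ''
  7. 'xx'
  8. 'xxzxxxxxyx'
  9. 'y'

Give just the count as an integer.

1. 'xxxx' → match
2. 'xzx' → no match
3. 'yz' → no match
4. 'zxxxzxxx' → match
5. 'zxzxxx' → match
6. '' → match
7. 'xx' → match
8. 'xxzxxxxxyx' → no match
9. 'y' → match
Total matched: 6

6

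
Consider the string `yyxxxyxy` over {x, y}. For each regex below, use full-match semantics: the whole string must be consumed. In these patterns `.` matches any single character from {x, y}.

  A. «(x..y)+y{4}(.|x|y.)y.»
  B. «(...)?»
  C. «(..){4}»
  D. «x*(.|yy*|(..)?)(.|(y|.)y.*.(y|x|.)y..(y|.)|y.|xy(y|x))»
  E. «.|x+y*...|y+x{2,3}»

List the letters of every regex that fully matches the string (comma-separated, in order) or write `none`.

C

A → no match — must start with `x`
B → no match
C → match
D → no match
E → no match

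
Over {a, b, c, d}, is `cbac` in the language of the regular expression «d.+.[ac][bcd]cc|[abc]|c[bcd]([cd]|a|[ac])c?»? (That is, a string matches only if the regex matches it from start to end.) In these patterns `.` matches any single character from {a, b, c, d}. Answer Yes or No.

Yes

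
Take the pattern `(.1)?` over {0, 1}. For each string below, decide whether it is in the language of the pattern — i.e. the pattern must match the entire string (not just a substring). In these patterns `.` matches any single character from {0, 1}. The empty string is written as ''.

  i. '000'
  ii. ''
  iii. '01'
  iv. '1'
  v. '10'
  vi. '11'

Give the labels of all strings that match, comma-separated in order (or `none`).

i → no match
ii → match
iii → match
iv → no match
v → no match
vi → match

ii, iii, vi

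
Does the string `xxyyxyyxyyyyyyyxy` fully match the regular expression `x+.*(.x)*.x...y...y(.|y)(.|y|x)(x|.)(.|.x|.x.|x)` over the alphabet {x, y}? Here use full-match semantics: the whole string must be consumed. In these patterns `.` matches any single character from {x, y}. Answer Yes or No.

Yes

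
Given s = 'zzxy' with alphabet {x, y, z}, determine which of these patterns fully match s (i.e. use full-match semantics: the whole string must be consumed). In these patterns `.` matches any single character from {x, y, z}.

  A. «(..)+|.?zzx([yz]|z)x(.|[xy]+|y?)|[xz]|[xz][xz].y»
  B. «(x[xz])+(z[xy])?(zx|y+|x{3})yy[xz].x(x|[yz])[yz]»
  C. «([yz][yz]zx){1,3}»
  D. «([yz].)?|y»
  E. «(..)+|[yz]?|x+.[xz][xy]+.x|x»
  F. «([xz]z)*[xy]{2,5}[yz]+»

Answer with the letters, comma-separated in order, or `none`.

A → match
B → no match — must start with 'x'
C → no match — must end with 'zx'
D → no match
E → match
F → no match

A, E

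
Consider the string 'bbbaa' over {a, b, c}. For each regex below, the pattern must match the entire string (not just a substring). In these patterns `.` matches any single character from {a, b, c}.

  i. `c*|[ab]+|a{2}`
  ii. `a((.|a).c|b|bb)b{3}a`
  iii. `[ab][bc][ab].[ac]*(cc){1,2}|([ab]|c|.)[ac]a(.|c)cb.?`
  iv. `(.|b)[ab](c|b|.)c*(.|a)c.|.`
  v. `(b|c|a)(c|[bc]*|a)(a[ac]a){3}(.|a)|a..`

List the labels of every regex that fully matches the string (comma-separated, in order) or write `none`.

i

i → match
ii → no match — must start with 'a'
iii → no match
iv → no match
v → no match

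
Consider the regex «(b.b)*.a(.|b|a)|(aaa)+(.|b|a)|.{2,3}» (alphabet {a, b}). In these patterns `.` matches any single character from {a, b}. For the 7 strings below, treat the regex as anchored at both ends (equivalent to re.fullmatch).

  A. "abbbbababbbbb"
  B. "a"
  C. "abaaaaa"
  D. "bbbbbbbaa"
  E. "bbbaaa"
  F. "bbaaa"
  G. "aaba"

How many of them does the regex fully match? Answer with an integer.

A → no match
B → no match
C → no match
D → match
E → match
F → no match
G → no match
Total matched: 2

2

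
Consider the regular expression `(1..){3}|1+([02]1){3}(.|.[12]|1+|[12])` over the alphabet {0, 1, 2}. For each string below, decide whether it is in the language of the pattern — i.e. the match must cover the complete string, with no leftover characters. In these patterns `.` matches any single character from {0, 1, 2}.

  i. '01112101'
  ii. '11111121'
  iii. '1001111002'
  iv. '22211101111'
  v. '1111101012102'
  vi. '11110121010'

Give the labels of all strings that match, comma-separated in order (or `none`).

i. '01112101' → no match — must start with '1'
ii. '11111121' → no match
iii. '1001111002' → no match
iv. '22211101111' → no match — must start with '1'
v → match
vi. '11110121010' → match

v, vi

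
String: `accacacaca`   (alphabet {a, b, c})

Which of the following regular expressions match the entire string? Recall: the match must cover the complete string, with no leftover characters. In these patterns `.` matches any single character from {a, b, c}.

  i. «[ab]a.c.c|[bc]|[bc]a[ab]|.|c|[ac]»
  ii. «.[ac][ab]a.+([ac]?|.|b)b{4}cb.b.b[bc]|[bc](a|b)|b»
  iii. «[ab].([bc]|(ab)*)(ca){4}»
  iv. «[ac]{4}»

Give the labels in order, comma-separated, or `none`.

i → no match
ii → no match
iii → match
iv → no match

iii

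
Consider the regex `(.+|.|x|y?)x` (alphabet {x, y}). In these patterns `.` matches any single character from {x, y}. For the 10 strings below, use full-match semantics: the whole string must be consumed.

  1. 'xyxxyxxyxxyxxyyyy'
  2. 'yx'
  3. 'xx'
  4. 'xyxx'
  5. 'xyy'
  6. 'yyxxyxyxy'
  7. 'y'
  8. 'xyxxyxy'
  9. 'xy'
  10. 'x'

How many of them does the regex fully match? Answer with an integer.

4

1 → no match — must end with 'x'
2 → match
3 → match
4 → match
5 → no match — must end with 'x'
6 → no match — must end with 'x'
7 → no match — must end with 'x'
8 → no match — must end with 'x'
9 → no match — must end with 'x'
10 → match
Total matched: 4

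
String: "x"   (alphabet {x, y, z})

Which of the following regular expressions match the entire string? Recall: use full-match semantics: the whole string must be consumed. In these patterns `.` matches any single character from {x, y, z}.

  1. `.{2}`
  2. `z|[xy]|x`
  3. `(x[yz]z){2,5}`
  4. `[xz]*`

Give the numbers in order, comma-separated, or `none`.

1 → no match
2 → match
3 → no match — must end with "z"
4 → match

2, 4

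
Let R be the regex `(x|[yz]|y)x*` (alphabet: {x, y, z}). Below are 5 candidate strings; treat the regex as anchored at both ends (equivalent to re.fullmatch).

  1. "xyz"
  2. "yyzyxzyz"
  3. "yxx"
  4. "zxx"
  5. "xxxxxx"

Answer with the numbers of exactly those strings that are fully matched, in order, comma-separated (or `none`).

3, 4, 5

1 → no match
2 → no match
3 → match
4 → match
5 → match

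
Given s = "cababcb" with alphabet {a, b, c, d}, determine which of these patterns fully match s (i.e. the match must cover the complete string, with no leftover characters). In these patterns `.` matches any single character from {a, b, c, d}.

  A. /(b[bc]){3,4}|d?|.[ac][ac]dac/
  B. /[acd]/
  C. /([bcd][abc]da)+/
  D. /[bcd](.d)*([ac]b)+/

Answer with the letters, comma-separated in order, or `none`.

A → no match
B → no match
C → no match — must end with "da"
D → match

D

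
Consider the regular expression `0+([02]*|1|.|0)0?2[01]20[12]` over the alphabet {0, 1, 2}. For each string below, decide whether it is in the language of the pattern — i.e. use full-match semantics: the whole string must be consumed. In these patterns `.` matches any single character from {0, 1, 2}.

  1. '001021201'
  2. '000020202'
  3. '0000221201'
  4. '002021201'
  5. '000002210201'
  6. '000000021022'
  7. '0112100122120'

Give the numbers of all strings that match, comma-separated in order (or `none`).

1 → match
2 → match
3 → match
4 → match
5 → no match
6 → no match
7 → no match

1, 2, 3, 4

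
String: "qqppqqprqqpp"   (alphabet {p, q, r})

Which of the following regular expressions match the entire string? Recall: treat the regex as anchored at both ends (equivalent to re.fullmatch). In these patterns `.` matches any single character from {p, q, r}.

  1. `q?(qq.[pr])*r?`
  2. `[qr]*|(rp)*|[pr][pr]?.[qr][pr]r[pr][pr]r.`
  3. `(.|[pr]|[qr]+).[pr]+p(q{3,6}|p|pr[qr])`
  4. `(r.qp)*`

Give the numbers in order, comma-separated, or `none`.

1 → match
2 → no match
3 → no match
4 → no match

1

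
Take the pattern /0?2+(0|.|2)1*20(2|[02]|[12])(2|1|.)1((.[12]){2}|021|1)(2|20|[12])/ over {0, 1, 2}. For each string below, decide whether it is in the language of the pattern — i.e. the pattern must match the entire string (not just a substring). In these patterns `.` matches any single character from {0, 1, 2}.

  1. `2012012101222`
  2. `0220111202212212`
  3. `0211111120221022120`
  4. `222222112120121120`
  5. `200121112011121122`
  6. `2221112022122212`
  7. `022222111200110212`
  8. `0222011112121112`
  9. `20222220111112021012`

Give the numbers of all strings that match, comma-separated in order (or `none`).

1, 3, 6, 7

1 → match
2 → no match
3 → match
4 → no match
5 → no match
6 → match
7 → match
8 → no match
9 → no match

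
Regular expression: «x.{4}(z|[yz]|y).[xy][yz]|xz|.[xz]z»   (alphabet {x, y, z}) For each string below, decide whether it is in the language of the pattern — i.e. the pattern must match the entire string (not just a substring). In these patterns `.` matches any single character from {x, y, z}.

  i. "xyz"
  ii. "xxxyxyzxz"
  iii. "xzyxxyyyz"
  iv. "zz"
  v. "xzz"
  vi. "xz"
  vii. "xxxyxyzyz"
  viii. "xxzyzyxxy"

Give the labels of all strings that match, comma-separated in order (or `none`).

ii, iii, v, vi, vii, viii

i → no match
ii → match
iii → match
iv → no match
v → match
vi → match
vii → match
viii → match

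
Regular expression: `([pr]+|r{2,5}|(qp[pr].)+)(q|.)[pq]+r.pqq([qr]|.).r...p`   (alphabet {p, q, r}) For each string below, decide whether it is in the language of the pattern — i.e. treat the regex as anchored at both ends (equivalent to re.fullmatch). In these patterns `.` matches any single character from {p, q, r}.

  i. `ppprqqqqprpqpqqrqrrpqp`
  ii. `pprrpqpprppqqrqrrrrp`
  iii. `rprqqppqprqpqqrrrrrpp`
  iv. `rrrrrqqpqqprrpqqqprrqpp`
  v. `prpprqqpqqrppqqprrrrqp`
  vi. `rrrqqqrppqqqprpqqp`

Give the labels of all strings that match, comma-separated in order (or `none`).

i → no match
ii → match
iii → match
iv → match
v → match
vi → match

ii, iii, iv, v, vi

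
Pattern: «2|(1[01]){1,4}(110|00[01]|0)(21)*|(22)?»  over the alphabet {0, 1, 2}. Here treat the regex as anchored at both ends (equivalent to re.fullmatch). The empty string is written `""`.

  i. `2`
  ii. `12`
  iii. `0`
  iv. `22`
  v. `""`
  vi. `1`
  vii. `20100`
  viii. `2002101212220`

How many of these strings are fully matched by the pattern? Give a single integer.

i → match
ii → no match
iii → no match
iv → match
v → match
vi → no match
vii → no match
viii → no match
Total matched: 3

3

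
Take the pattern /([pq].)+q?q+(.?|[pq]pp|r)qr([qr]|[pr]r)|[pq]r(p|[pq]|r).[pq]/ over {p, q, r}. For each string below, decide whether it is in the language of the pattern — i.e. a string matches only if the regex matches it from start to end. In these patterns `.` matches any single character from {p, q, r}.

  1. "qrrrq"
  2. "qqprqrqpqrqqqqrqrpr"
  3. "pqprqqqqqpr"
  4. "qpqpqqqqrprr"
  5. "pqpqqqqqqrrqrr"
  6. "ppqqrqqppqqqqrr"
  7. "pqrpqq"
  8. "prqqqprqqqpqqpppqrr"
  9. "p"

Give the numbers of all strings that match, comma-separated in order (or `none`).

1, 2

1 → match
2 → match
3 → no match
4 → no match
5 → no match
6 → no match
7 → no match
8 → no match
9 → no match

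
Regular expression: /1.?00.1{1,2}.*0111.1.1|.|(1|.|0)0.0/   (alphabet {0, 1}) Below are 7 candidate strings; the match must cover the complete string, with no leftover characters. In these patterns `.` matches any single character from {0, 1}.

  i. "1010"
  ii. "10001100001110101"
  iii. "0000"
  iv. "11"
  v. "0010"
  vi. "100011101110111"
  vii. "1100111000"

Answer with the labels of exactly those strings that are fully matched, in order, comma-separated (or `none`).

i → match
ii → match
iii → match
iv → no match
v → match
vi → match
vii → no match

i, ii, iii, v, vi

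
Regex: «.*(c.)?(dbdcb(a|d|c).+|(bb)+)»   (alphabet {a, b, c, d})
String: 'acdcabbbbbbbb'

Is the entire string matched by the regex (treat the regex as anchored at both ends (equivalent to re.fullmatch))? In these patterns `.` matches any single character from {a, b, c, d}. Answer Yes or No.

Yes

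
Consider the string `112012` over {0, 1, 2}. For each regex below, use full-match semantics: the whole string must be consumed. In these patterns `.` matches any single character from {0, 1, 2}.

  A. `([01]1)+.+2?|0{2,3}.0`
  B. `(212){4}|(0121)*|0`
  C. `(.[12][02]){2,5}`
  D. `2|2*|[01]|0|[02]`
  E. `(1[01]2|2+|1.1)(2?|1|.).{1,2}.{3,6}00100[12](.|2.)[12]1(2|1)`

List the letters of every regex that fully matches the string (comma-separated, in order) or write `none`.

A → match
B → no match
C → match
D → no match
E → no match

A, C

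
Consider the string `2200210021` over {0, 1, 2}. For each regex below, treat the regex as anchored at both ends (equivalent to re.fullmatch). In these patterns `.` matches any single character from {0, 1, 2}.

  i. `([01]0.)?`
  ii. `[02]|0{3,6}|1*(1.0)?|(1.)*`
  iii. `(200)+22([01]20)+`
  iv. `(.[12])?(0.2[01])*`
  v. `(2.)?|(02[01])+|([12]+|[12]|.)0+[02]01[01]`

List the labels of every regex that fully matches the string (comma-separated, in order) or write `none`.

i → no match
ii → no match
iii → no match — must start with `200`
iv → match
v → no match

iv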